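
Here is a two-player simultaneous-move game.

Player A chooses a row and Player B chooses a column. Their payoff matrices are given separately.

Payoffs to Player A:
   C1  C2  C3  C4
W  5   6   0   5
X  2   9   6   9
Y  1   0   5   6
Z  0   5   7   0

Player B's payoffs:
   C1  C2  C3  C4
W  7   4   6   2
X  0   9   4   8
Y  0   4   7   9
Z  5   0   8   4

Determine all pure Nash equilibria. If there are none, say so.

For each player, find the best response to each opponent profile; mutual best responses are the pure NE.
Player A against C1: payoffs 5, 2, 1, 0 → best response W.
Player A against C2: payoffs 6, 9, 0, 5 → best response X.
Player A against C3: payoffs 0, 6, 5, 7 → best response Z.
Player A against C4: payoffs 5, 9, 6, 0 → best response X.
Player B against W: payoffs 7, 4, 6, 2 → best response C1.
Player B against X: payoffs 0, 9, 4, 8 → best response C2.
Player B against Y: payoffs 0, 4, 7, 9 → best response C4.
Player B against Z: payoffs 5, 0, 8, 4 → best response C3.
Mutual best responses: (W, C1); (X, C2); (Z, C3).

Pure-strategy Nash equilibria: (W, C1), (X, C2), (Z, C3)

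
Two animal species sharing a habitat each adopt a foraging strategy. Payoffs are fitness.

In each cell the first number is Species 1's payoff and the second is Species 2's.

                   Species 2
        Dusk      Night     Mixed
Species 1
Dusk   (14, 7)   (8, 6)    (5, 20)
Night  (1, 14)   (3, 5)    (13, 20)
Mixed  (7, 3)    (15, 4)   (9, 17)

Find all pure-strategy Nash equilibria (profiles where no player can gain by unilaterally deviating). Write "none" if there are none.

The unique pure-strategy Nash equilibrium is (Night, Mixed).

For each player, find the best response to each opponent profile; mutual best responses are the pure NE.
Species 1 against Dusk: payoffs 14, 1, 7 → best response Dusk.
Species 1 against Night: payoffs 8, 3, 15 → best response Mixed.
Species 1 against Mixed: payoffs 5, 13, 9 → best response Night.
Species 2 against Dusk: payoffs 7, 6, 20 → best response Mixed.
Species 2 against Night: payoffs 14, 5, 20 → best response Mixed.
Species 2 against Mixed: payoffs 3, 4, 17 → best response Mixed.
Mutual best responses: (Night, Mixed).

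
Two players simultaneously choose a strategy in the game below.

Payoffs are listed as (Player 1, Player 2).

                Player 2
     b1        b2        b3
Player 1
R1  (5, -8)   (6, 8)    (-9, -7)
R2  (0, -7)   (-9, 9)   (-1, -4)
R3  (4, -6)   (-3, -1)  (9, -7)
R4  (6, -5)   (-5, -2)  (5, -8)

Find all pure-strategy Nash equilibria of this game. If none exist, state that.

Pure NE: (R1, b2)

For each player, find the best response to each opponent profile; mutual best responses are the pure NE.
Player 1 against b1: payoffs 5, 0, 4, 6 → best response R4.
Player 1 against b2: payoffs 6, -9, -3, -5 → best response R1.
Player 1 against b3: payoffs -9, -1, 9, 5 → best response R3.
Player 2 against R1: payoffs -8, 8, -7 → best response b2.
Player 2 against R2: payoffs -7, 9, -4 → best response b2.
Player 2 against R3: payoffs -6, -1, -7 → best response b2.
Player 2 against R4: payoffs -5, -2, -8 → best response b2.
Mutual best responses: (R1, b2).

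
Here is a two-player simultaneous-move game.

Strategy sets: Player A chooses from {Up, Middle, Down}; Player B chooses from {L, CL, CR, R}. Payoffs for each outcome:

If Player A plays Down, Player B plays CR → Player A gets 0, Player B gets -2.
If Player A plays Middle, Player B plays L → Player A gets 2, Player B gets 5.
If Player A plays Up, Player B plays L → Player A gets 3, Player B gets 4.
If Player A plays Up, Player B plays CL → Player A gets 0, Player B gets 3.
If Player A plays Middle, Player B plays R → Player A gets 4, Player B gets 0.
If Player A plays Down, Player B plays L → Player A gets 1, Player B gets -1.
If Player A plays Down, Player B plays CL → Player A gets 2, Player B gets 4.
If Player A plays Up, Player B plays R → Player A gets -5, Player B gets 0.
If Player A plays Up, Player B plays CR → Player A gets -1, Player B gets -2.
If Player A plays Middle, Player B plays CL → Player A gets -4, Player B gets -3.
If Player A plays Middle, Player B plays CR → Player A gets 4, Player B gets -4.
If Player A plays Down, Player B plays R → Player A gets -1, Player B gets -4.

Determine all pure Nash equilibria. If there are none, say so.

(Up, L), (Down, CL)

(Up, L): Player A gets 3, best alternative 2; Player B gets 4, best alternative 3. No profitable deviation — NE.
(Up, CL): Player A can switch to Down (0 → 2). Not NE.
(Up, CR): Player A can switch to Middle (-1 → 4). Not NE.
(Up, R): Player A can switch to Middle (-5 → 4). Not NE.
(Middle, L): Player A can switch to Up (2 → 3). Not NE.
(Middle, CL): Player A can switch to Up (-4 → 0). Not NE.
(Middle, CR): Player B can switch to L (-4 → 5). Not NE.
(Down, CL): Player A gets 2, best alternative 0; Player B gets 4, best alternative -1. No profitable deviation — NE.
(The remaining 4 profiles each have a profitable deviation by the same check.)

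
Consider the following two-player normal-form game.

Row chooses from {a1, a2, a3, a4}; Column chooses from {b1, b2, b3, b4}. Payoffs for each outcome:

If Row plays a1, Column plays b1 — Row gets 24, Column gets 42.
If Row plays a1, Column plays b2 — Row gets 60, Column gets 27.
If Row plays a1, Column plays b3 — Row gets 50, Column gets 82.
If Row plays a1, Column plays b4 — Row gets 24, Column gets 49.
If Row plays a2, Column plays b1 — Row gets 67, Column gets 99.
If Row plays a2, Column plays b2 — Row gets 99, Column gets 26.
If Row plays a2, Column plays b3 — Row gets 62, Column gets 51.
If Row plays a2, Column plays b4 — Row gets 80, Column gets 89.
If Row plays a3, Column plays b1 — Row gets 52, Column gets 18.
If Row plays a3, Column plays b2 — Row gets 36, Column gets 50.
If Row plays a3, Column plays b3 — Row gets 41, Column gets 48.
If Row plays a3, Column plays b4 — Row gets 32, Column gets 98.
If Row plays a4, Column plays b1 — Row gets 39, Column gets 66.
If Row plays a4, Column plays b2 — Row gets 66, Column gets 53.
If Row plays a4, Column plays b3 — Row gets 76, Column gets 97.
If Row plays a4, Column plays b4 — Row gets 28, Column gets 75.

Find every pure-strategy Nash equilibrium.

Row against b1: payoffs 24, 67, 52, 39 → best response a2.
Row against b2: payoffs 60, 99, 36, 66 → best response a2.
Row against b3: payoffs 50, 62, 41, 76 → best response a4.
Row against b4: payoffs 24, 80, 32, 28 → best response a2.
Column against a1: payoffs 42, 27, 82, 49 → best response b3.
Column against a2: payoffs 99, 26, 51, 89 → best response b1.
Column against a3: payoffs 18, 50, 48, 98 → best response b4.
Column against a4: payoffs 66, 53, 97, 75 → best response b3.
Mutual best responses: (a2, b1); (a4, b3).

Pure-strategy Nash equilibria: (a2, b1), (a4, b3)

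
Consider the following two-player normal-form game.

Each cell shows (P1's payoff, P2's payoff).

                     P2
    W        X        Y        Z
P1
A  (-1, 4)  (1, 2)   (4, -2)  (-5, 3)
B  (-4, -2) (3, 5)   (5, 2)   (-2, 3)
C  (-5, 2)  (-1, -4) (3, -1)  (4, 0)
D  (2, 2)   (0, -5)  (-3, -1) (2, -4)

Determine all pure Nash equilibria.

(B, X), (D, W)

(A, W): P1 can switch to D (-1 → 2). Not NE.
(A, X): P1 can switch to B (1 → 3). Not NE.
(A, Y): P1 can switch to B (4 → 5). Not NE.
(A, Z): P1 can switch to B (-5 → -2). Not NE.
(B, W): P1 can switch to A (-4 → -1). Not NE.
(B, X): P1 gets 3, best alternative 1; P2 gets 5, best alternative 3. No profitable deviation — NE.
(B, Y): P2 can switch to X (2 → 5). Not NE.
(B, Z): P1 can switch to C (-2 → 4). Not NE.
(C, W): P1 can switch to A (-5 → -1). Not NE.
(D, W): P1 gets 2, best alternative -1; P2 gets 2, best alternative -1. No profitable deviation — NE.
(The remaining 6 profiles each have a profitable deviation by the same check.)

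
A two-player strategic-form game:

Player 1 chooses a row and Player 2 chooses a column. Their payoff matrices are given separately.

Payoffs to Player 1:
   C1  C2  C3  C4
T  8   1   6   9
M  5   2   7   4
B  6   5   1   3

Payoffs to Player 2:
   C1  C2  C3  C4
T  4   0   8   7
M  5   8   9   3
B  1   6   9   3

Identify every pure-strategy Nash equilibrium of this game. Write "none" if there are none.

(M, C3)

For each player, find the best response to each opponent profile; mutual best responses are the pure NE.
Player 1 against C1: payoffs 8, 5, 6 → best response T.
Player 1 against C2: payoffs 1, 2, 5 → best response B.
Player 1 against C3: payoffs 6, 7, 1 → best response M.
Player 1 against C4: payoffs 9, 4, 3 → best response T.
Player 2 against T: payoffs 4, 0, 8, 7 → best response C3.
Player 2 against M: payoffs 5, 8, 9, 3 → best response C3.
Player 2 against B: payoffs 1, 6, 9, 3 → best response C3.
Mutual best responses: (M, C3).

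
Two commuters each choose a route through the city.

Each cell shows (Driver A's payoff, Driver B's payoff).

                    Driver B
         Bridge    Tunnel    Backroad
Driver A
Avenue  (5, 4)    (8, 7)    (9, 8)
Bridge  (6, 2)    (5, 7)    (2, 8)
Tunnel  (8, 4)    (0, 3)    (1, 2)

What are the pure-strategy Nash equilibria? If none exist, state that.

Driver A against Bridge: payoffs 5, 6, 8 → best response Tunnel.
Driver A against Tunnel: payoffs 8, 5, 0 → best response Avenue.
Driver A against Backroad: payoffs 9, 2, 1 → best response Avenue.
Driver B against Avenue: payoffs 4, 7, 8 → best response Backroad.
Driver B against Bridge: payoffs 2, 7, 8 → best response Backroad.
Driver B against Tunnel: payoffs 4, 3, 2 → best response Bridge.
Mutual best responses: (Avenue, Backroad); (Tunnel, Bridge).

The pure Nash equilibria are (Avenue, Backroad); (Tunnel, Bridge).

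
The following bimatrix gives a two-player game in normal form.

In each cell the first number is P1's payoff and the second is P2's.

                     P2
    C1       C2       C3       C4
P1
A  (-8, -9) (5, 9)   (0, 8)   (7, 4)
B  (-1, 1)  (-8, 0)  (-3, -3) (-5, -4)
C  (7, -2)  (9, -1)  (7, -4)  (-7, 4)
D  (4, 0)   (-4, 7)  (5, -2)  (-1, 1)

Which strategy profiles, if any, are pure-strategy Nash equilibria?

(A, C1): P1 can switch to B (-8 → -1). Not NE.
(A, C2): P1 can switch to C (5 → 9). Not NE.
(A, C3): P1 can switch to C (0 → 7). Not NE.
(A, C4): P2 can switch to C2 (4 → 9). Not NE.
(B, C1): P1 can switch to C (-1 → 7). Not NE.
(B, C2): P1 can switch to A (-8 → 5). Not NE.
(B, C3): P1 can switch to A (-3 → 0). Not NE.
(B, C4): P1 can switch to A (-5 → 7). Not NE.
(C, C1): P2 can switch to C2 (-2 → -1). Not NE.
(C, C2): P2 can switch to C4 (-1 → 4). Not NE.
(C, C3): P2 can switch to C1 (-4 → -2). Not NE.
(C, C4): P1 can switch to A (-7 → 7). Not NE.
(The remaining 4 profiles each have a profitable deviation by the same check.)

This game has no pure Nash equilibrium.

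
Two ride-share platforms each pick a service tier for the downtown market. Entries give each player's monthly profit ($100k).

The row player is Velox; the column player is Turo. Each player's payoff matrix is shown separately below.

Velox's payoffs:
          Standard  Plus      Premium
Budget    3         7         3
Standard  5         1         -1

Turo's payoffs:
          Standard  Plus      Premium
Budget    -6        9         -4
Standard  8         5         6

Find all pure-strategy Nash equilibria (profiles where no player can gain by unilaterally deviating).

Pure-strategy Nash equilibria: (Budget, Plus), (Standard, Standard)

For each player, find the best response to each opponent profile; mutual best responses are the pure NE.
Velox against Standard: payoffs 3, 5 → best response Standard.
Velox against Plus: payoffs 7, 1 → best response Budget.
Velox against Premium: payoffs 3, -1 → best response Budget.
Turo against Budget: payoffs -6, 9, -4 → best response Plus.
Turo against Standard: payoffs 8, 5, 6 → best response Standard.
Mutual best responses: (Budget, Plus); (Standard, Standard).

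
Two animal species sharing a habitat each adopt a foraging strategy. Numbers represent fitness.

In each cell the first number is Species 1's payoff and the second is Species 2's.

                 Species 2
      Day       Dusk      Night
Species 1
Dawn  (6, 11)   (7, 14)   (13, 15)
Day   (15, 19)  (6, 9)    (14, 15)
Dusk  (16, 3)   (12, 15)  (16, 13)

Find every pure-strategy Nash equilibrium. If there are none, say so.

(Dawn, Day): Species 1 can switch to Day (6 → 15). Not NE.
(Dawn, Dusk): Species 1 can switch to Dusk (7 → 12). Not NE.
(Dawn, Night): Species 1 can switch to Day (13 → 14). Not NE.
(Day, Day): Species 1 can switch to Dusk (15 → 16). Not NE.
(Day, Dusk): Species 1 can switch to Dawn (6 → 7). Not NE.
(Day, Night): Species 1 can switch to Dusk (14 → 16). Not NE.
(Dusk, Day): Species 2 can switch to Dusk (3 → 15). Not NE.
(Dusk, Dusk): Species 1 gets 12, best alternative 7; Species 2 gets 15, best alternative 13. No profitable deviation — NE.
(Dusk, Night): Species 2 can switch to Dusk (13 → 15). Not NE.

(Dusk, Dusk)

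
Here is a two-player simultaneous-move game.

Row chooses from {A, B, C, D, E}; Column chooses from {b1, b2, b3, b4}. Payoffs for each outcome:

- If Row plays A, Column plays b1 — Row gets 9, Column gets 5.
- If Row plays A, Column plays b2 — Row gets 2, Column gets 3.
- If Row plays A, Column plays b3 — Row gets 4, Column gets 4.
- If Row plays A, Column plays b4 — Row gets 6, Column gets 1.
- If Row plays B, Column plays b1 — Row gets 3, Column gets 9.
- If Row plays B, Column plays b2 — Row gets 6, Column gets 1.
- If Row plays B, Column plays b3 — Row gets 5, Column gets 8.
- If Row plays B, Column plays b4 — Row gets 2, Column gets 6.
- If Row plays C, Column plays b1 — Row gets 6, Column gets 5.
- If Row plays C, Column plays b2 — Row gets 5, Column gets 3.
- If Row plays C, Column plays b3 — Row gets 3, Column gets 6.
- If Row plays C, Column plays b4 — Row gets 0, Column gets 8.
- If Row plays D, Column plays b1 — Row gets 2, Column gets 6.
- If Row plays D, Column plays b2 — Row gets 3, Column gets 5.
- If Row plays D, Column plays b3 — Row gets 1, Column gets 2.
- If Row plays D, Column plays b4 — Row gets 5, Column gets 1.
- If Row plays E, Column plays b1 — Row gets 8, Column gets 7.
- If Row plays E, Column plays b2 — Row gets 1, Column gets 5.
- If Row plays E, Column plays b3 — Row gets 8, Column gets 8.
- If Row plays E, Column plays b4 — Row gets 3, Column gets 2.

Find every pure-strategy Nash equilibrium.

(A, b1): Row gets 9, best alternative 8; Column gets 5, best alternative 4. No profitable deviation — NE.
(A, b2): Row can switch to B (2 → 6). Not NE.
(A, b3): Row can switch to B (4 → 5). Not NE.
(A, b4): Column can switch to b1 (1 → 5). Not NE.
(B, b1): Row can switch to A (3 → 9). Not NE.
(B, b2): Column can switch to b1 (1 → 9). Not NE.
(B, b3): Row can switch to E (5 → 8). Not NE.
(B, b4): Row can switch to A (2 → 6). Not NE.
(C, b1): Row can switch to A (6 → 9). Not NE.
(C, b2): Row can switch to B (5 → 6). Not NE.
(C, b3): Row can switch to A (3 → 4). Not NE.
(E, b3): Row gets 8, best alternative 5; Column gets 8, best alternative 7. No profitable deviation — NE.
(The remaining 8 profiles each have a profitable deviation by the same check.)

(A, b1) and (E, b3)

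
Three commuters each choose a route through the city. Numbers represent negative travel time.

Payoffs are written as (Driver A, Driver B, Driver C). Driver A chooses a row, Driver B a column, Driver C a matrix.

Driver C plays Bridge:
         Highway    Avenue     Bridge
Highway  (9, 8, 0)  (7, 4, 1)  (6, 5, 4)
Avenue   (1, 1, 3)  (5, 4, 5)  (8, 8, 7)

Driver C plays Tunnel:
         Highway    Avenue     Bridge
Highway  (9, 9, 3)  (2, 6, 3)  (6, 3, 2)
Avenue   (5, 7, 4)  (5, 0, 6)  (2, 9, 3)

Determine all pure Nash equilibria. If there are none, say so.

Pure-strategy Nash equilibria: (Highway, Highway, Tunnel); (Avenue, Bridge, Bridge)

(Highway, Highway, Bridge): Driver C can switch to Tunnel (0 → 3). Not NE.
(Highway, Highway, Tunnel): Driver A gets 9, best alternative 5; Driver B gets 9, best alternative 6; Driver C gets 3, best alternative 0. No profitable deviation — NE.
(Highway, Avenue, Bridge): Driver B can switch to Highway (4 → 8). Not NE.
(Highway, Avenue, Tunnel): Driver A can switch to Avenue (2 → 5). Not NE.
(Highway, Bridge, Bridge): Driver A can switch to Avenue (6 → 8). Not NE.
(Highway, Bridge, Tunnel): Driver B can switch to Highway (3 → 9). Not NE.
(Avenue, Highway, Bridge): Driver A can switch to Highway (1 → 9). Not NE.
(Avenue, Highway, Tunnel): Driver A can switch to Highway (5 → 9). Not NE.
(Avenue, Avenue, Bridge): Driver A can switch to Highway (5 → 7). Not NE.
(Avenue, Bridge, Bridge): Driver A gets 8, best alternative 6; Driver B gets 8, best alternative 4; Driver C gets 7, best alternative 3. No profitable deviation — NE.
(The remaining 2 profiles each have a profitable deviation by the same check.)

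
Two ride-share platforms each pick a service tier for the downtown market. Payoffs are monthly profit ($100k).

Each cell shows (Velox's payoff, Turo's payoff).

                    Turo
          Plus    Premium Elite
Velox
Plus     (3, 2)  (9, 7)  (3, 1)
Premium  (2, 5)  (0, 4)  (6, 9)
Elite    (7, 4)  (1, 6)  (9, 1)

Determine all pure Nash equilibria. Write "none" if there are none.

(Plus, Plus): Velox can switch to Elite (3 → 7). Not NE.
(Plus, Premium): Velox gets 9, best alternative 1; Turo gets 7, best alternative 2. No profitable deviation — NE.
(Plus, Elite): Velox can switch to Premium (3 → 6). Not NE.
(Premium, Plus): Velox can switch to Plus (2 → 3). Not NE.
(Premium, Premium): Velox can switch to Plus (0 → 9). Not NE.
(Premium, Elite): Velox can switch to Elite (6 → 9). Not NE.
(Elite, Plus): Turo can switch to Premium (4 → 6). Not NE.
(Elite, Premium): Velox can switch to Plus (1 → 9). Not NE.
(Elite, Elite): Turo can switch to Plus (1 → 4). Not NE.

Pure NE: (Plus, Premium)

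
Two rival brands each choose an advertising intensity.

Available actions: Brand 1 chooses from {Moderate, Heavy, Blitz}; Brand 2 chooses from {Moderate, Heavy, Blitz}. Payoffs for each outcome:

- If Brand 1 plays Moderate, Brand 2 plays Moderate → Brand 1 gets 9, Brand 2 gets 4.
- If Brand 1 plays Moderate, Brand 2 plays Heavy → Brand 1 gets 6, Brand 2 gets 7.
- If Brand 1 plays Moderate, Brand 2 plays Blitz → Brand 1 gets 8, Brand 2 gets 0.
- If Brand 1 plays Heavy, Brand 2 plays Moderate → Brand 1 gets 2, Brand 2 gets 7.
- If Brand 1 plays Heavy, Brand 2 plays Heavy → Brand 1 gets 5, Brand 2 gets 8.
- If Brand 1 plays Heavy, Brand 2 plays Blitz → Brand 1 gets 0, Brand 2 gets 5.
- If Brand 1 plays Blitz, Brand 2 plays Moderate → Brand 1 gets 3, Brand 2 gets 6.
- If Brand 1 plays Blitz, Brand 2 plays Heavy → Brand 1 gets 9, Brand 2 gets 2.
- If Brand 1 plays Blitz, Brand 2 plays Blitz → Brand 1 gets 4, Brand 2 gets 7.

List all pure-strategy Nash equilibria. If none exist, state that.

Brand 1 against Moderate: payoffs 9, 2, 3 → best response Moderate.
Brand 1 against Heavy: payoffs 6, 5, 9 → best response Blitz.
Brand 1 against Blitz: payoffs 8, 0, 4 → best response Moderate.
Brand 2 against Moderate: payoffs 4, 7, 0 → best response Heavy.
Brand 2 against Heavy: payoffs 7, 8, 5 → best response Heavy.
Brand 2 against Blitz: payoffs 6, 2, 7 → best response Blitz.
No profile is a mutual best response for all players.

No pure-strategy Nash equilibrium.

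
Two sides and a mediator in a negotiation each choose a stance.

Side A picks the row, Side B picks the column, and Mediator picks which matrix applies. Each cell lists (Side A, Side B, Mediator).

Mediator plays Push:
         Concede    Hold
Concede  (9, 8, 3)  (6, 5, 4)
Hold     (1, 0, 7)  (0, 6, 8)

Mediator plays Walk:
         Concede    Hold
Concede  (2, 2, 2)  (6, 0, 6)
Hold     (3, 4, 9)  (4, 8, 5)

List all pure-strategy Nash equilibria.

The unique pure-strategy Nash equilibrium is (Concede, Concede, Push).

Check each profile: it is a Nash equilibrium iff no player can strictly gain by switching unilaterally.
(Concede, Concede, Push): Side A gets 9, best alternative 1; Side B gets 8, best alternative 5; Mediator gets 3, best alternative 2. No profitable deviation — NE.
(Concede, Concede, Walk): Side A can switch to Hold (2 → 3). Not NE.
(Concede, Hold, Push): Side B can switch to Concede (5 → 8). Not NE.
(Concede, Hold, Walk): Side B can switch to Concede (0 → 2). Not NE.
(Hold, Concede, Push): Side A can switch to Concede (1 → 9). Not NE.
(Hold, Concede, Walk): Side B can switch to Hold (4 → 8). Not NE.
(Hold, Hold, Push): Side A can switch to Concede (0 → 6). Not NE.
(Hold, Hold, Walk): Side A can switch to Concede (4 → 6). Not NE.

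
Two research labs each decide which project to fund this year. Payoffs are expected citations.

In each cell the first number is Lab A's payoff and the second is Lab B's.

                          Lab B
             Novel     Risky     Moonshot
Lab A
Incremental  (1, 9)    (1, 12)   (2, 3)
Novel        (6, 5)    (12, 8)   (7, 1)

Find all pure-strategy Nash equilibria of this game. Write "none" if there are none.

Pure NE: (Novel, Risky)

Lab A against Novel: payoffs 1, 6 → best response Novel.
Lab A against Risky: payoffs 1, 12 → best response Novel.
Lab A against Moonshot: payoffs 2, 7 → best response Novel.
Lab B against Incremental: payoffs 9, 12, 3 → best response Risky.
Lab B against Novel: payoffs 5, 8, 1 → best response Risky.
Mutual best responses: (Novel, Risky).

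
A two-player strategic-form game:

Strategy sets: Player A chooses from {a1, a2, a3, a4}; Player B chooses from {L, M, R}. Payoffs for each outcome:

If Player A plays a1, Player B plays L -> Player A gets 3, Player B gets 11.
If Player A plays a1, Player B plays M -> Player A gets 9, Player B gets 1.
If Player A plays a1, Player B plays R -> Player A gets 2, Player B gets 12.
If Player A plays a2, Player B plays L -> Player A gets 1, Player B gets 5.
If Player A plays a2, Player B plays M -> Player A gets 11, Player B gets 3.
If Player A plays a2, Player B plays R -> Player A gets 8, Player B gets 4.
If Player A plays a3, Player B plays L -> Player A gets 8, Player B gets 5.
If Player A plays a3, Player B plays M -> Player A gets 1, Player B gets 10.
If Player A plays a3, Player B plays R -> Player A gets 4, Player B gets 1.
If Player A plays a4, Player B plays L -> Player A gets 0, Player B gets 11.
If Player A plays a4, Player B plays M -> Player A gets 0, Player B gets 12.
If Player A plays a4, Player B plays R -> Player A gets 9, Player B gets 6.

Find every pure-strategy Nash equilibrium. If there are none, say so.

(a1, L): Player A can switch to a3 (3 → 8). Not NE.
(a1, M): Player A can switch to a2 (9 → 11). Not NE.
(a1, R): Player A can switch to a2 (2 → 8). Not NE.
(a2, L): Player A can switch to a1 (1 → 3). Not NE.
(a2, M): Player B can switch to L (3 → 5). Not NE.
(a2, R): Player A can switch to a4 (8 → 9). Not NE.
(a3, L): Player B can switch to M (5 → 10). Not NE.
(a3, M): Player A can switch to a1 (1 → 9). Not NE.
(The remaining 4 profiles each have a profitable deviation by the same check.)

No pure-strategy Nash equilibrium.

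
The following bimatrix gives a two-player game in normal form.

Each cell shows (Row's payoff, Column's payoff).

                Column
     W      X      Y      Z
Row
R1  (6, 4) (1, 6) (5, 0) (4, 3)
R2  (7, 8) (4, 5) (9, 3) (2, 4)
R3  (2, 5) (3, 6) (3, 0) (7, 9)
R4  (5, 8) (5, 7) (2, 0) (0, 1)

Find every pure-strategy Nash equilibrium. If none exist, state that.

The pure Nash equilibria are (R2, W), (R3, Z).

For each player, find the best response to each opponent profile; mutual best responses are the pure NE.
Row against W: payoffs 6, 7, 2, 5 → best response R2.
Row against X: payoffs 1, 4, 3, 5 → best response R4.
Row against Y: payoffs 5, 9, 3, 2 → best response R2.
Row against Z: payoffs 4, 2, 7, 0 → best response R3.
Column against R1: payoffs 4, 6, 0, 3 → best response X.
Column against R2: payoffs 8, 5, 3, 4 → best response W.
Column against R3: payoffs 5, 6, 0, 9 → best response Z.
Column against R4: payoffs 8, 7, 0, 1 → best response W.
Mutual best responses: (R2, W); (R3, Z).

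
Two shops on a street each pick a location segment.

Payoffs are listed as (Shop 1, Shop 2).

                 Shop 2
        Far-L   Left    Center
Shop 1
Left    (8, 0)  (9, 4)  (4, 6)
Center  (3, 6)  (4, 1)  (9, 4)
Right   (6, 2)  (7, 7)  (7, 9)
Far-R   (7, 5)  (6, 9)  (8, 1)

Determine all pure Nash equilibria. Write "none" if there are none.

Shop 1 against Far-L: payoffs 8, 3, 6, 7 → best response Left.
Shop 1 against Left: payoffs 9, 4, 7, 6 → best response Left.
Shop 1 against Center: payoffs 4, 9, 7, 8 → best response Center.
Shop 2 against Left: payoffs 0, 4, 6 → best response Center.
Shop 2 against Center: payoffs 6, 1, 4 → best response Far-L.
Shop 2 against Right: payoffs 2, 7, 9 → best response Center.
Shop 2 against Far-R: payoffs 5, 9, 1 → best response Left.
No profile is a mutual best response for all players.

none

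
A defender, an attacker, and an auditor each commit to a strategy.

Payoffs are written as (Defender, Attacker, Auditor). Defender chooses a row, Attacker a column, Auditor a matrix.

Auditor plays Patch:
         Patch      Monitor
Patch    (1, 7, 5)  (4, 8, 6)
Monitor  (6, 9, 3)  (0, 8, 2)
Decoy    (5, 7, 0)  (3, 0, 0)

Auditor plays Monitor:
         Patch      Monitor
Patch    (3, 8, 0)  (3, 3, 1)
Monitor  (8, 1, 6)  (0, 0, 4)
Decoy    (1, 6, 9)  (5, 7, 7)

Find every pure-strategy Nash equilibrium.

The pure Nash equilibria are (Patch, Monitor, Patch), (Monitor, Patch, Monitor), (Decoy, Monitor, Monitor).

Mark each player's best response to every combination of opponents' strategies; a profile where every player is best-responding is a pure Nash equilibrium.
Defender against (Patch, Patch): payoffs 1, 6, 5 → best response Monitor.
Defender against (Patch, Monitor): payoffs 3, 8, 1 → best response Monitor.
Defender against (Monitor, Patch): payoffs 4, 0, 3 → best response Patch.
Defender against (Monitor, Monitor): payoffs 3, 0, 5 → best response Decoy.
Attacker against (Patch, Patch): payoffs 7, 8 → best response Monitor.
Attacker against (Patch, Monitor): payoffs 8, 3 → best response Patch.
Attacker against (Monitor, Patch): payoffs 9, 8 → best response Patch.
Attacker against (Monitor, Monitor): payoffs 1, 0 → best response Patch.
Attacker against (Decoy, Patch): payoffs 7, 0 → best response Patch.
Attacker against (Decoy, Monitor): payoffs 6, 7 → best response Monitor.
Auditor against (Patch, Patch): payoffs 5, 0 → best response Patch.
Auditor against (Patch, Monitor): payoffs 6, 1 → best response Patch.
Auditor against (Monitor, Patch): payoffs 3, 6 → best response Monitor.
Auditor against (Monitor, Monitor): payoffs 2, 4 → best response Monitor.
Auditor against (Decoy, Patch): payoffs 0, 9 → best response Monitor.
Auditor against (Decoy, Monitor): payoffs 0, 7 → best response Monitor.
Mutual best responses: (Patch, Monitor, Patch); (Monitor, Patch, Monitor); (Decoy, Monitor, Monitor).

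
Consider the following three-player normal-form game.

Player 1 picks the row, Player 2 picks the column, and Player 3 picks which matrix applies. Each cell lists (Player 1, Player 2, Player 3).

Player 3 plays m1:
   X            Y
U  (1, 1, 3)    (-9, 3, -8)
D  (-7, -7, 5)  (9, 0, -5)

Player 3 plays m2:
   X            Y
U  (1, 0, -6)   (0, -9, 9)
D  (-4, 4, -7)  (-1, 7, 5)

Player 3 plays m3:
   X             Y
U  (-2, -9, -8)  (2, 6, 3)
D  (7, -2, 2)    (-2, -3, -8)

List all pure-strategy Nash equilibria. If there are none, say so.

(U, X, m1): Player 2 can switch to Y (1 → 3). Not NE.
(U, X, m2): Player 3 can switch to m1 (-6 → 3). Not NE.
(U, X, m3): Player 1 can switch to D (-2 → 7). Not NE.
(U, Y, m1): Player 1 can switch to D (-9 → 9). Not NE.
(U, Y, m2): Player 2 can switch to X (-9 → 0). Not NE.
(U, Y, m3): Player 3 can switch to m2 (3 → 9). Not NE.
(The remaining 6 profiles each have a profitable deviation by the same check.)

There is no pure-strategy Nash equilibrium.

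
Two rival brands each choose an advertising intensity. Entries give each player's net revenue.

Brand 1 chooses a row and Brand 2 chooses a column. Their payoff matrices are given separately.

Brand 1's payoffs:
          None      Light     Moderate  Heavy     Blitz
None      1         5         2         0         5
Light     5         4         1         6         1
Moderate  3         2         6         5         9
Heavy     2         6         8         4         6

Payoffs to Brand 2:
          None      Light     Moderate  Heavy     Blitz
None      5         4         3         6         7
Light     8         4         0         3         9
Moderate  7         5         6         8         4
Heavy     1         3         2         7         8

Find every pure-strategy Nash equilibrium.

none

Check each profile: it is a Nash equilibrium iff no player can strictly gain by switching unilaterally.
(None, None): Brand 1 can switch to Light (1 → 5). Not NE.
(None, Light): Brand 1 can switch to Heavy (5 → 6). Not NE.
(None, Moderate): Brand 1 can switch to Moderate (2 → 6). Not NE.
(None, Heavy): Brand 1 can switch to Light (0 → 6). Not NE.
(None, Blitz): Brand 1 can switch to Moderate (5 → 9). Not NE.
(Light, None): Brand 2 can switch to Blitz (8 → 9). Not NE.
(Light, Light): Brand 1 can switch to None (4 → 5). Not NE.
(Light, Moderate): Brand 1 can switch to None (1 → 2). Not NE.
(The remaining 12 profiles each have a profitable deviation by the same check.)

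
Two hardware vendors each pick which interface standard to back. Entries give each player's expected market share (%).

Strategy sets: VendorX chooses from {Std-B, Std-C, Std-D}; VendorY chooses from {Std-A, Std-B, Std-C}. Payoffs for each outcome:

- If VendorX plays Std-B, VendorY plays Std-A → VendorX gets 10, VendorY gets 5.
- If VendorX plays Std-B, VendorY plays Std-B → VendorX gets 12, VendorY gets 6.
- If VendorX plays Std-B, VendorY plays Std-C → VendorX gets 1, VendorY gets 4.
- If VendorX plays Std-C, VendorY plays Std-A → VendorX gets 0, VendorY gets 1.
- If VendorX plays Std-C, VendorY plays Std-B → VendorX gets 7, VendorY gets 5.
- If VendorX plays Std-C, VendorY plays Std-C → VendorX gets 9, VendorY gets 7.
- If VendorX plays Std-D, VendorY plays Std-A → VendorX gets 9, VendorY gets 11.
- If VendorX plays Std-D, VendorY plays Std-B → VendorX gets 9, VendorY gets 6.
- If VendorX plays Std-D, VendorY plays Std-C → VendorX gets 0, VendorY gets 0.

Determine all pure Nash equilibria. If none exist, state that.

Pure-strategy Nash equilibria: (Std-B, Std-B) and (Std-C, Std-C)

VendorX against Std-A: payoffs 10, 0, 9 → best response Std-B.
VendorX against Std-B: payoffs 12, 7, 9 → best response Std-B.
VendorX against Std-C: payoffs 1, 9, 0 → best response Std-C.
VendorY against Std-B: payoffs 5, 6, 4 → best response Std-B.
VendorY against Std-C: payoffs 1, 5, 7 → best response Std-C.
VendorY against Std-D: payoffs 11, 6, 0 → best response Std-A.
Mutual best responses: (Std-B, Std-B); (Std-C, Std-C).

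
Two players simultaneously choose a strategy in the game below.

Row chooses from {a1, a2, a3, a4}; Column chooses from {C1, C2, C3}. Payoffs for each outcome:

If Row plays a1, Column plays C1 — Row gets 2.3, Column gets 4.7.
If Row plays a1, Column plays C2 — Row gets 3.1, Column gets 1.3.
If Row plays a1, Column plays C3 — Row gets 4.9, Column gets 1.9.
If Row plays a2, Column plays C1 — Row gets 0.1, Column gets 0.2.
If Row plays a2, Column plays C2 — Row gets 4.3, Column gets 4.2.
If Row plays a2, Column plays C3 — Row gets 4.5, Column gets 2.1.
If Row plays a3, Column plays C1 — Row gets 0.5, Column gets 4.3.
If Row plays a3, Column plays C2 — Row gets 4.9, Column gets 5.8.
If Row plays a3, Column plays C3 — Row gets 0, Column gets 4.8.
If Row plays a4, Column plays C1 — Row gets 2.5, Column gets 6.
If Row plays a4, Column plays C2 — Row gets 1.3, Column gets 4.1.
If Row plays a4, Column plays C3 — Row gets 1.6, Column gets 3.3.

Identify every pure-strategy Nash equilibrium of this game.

The pure Nash equilibria are (a3, C2); (a4, C1).

(a1, C1): Row can switch to a4 (2.3 → 2.5). Not NE.
(a1, C2): Row can switch to a2 (3.1 → 4.3). Not NE.
(a1, C3): Column can switch to C1 (1.9 → 4.7). Not NE.
(a2, C1): Row can switch to a1 (0.1 → 2.3). Not NE.
(a2, C2): Row can switch to a3 (4.3 → 4.9). Not NE.
(a2, C3): Row can switch to a1 (4.5 → 4.9). Not NE.
(a3, C1): Row can switch to a1 (0.5 → 2.3). Not NE.
(a3, C2): Row gets 4.9, best alternative 4.3; Column gets 5.8, best alternative 4.8. No profitable deviation — NE.
(a3, C3): Row can switch to a1 (0 → 4.9). Not NE.
(a4, C1): Row gets 2.5, best alternative 2.3; Column gets 6, best alternative 4.1. No profitable deviation — NE.
(a4, C2): Row can switch to a1 (1.3 → 3.1). Not NE.
(a4, C3): Row can switch to a1 (1.6 → 4.9). Not NE.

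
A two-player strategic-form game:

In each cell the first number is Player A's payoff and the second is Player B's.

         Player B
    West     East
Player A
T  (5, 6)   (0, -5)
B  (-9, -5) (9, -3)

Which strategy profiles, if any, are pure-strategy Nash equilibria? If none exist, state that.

Pure-strategy Nash equilibria: (T, West); (B, East)

Mark each player's best response to every combination of opponents' strategies; a profile where every player is best-responding is a pure Nash equilibrium.
Player A against West: payoffs 5, -9 → best response T.
Player A against East: payoffs 0, 9 → best response B.
Player B against T: payoffs 6, -5 → best response West.
Player B against B: payoffs -5, -3 → best response East.
Mutual best responses: (T, West); (B, East).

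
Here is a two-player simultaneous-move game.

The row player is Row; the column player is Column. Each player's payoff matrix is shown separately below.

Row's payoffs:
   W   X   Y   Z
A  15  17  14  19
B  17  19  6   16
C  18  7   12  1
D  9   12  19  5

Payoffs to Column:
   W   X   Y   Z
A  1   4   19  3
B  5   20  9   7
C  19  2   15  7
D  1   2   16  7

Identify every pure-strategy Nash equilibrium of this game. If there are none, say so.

(A, W): Row can switch to B (15 → 17). Not NE.
(A, X): Row can switch to B (17 → 19). Not NE.
(A, Y): Row can switch to D (14 → 19). Not NE.
(A, Z): Column can switch to X (3 → 4). Not NE.
(B, W): Row can switch to C (17 → 18). Not NE.
(B, X): Row gets 19, best alternative 17; Column gets 20, best alternative 9. No profitable deviation — NE.
(B, Y): Row can switch to A (6 → 14). Not NE.
(B, Z): Row can switch to A (16 → 19). Not NE.
(C, W): Row gets 18, best alternative 17; Column gets 19, best alternative 15. No profitable deviation — NE.
(C, X): Row can switch to A (7 → 17). Not NE.
(D, Y): Row gets 19, best alternative 14; Column gets 16, best alternative 7. No profitable deviation — NE.
(The remaining 5 profiles each have a profitable deviation by the same check.)

Pure-strategy Nash equilibria: (B, X), (C, W), (D, Y)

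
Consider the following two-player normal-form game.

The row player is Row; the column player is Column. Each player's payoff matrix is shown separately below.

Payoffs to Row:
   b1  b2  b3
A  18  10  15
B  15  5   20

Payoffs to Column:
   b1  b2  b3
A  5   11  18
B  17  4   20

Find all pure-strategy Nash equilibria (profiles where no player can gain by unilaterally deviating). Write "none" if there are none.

Pure NE: (B, b3)

(A, b1): Column can switch to b2 (5 → 11). Not NE.
(A, b2): Column can switch to b3 (11 → 18). Not NE.
(A, b3): Row can switch to B (15 → 20). Not NE.
(B, b1): Row can switch to A (15 → 18). Not NE.
(B, b2): Row can switch to A (5 → 10). Not NE.
(B, b3): Row gets 20, best alternative 15; Column gets 20, best alternative 17. No profitable deviation — NE.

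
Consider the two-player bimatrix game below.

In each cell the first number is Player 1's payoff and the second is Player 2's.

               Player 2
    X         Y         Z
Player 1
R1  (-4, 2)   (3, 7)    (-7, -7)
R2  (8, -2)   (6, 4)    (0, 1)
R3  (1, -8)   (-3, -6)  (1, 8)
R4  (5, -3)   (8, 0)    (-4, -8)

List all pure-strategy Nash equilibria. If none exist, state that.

(R3, Z), (R4, Y)

Player 1 against X: payoffs -4, 8, 1, 5 → best response R2.
Player 1 against Y: payoffs 3, 6, -3, 8 → best response R4.
Player 1 against Z: payoffs -7, 0, 1, -4 → best response R3.
Player 2 against R1: payoffs 2, 7, -7 → best response Y.
Player 2 against R2: payoffs -2, 4, 1 → best response Y.
Player 2 against R3: payoffs -8, -6, 8 → best response Z.
Player 2 against R4: payoffs -3, 0, -8 → best response Y.
Mutual best responses: (R3, Z); (R4, Y).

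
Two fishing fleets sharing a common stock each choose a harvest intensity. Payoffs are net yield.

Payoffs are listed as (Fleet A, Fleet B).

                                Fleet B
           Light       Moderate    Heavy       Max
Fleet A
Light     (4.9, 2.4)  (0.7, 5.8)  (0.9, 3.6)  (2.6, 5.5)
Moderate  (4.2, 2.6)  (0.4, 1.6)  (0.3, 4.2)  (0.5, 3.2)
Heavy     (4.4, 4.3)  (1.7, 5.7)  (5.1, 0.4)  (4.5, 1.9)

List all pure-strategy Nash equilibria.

Pure NE: (Heavy, Moderate)

Mark each player's best response to every combination of opponents' strategies; a profile where every player is best-responding is a pure Nash equilibrium.
Fleet A against Light: payoffs 4.9, 4.2, 4.4 → best response Light.
Fleet A against Moderate: payoffs 0.7, 0.4, 1.7 → best response Heavy.
Fleet A against Heavy: payoffs 0.9, 0.3, 5.1 → best response Heavy.
Fleet A against Max: payoffs 2.6, 0.5, 4.5 → best response Heavy.
Fleet B against Light: payoffs 2.4, 5.8, 3.6, 5.5 → best response Moderate.
Fleet B against Moderate: payoffs 2.6, 1.6, 4.2, 3.2 → best response Heavy.
Fleet B against Heavy: payoffs 4.3, 5.7, 0.4, 1.9 → best response Moderate.
Mutual best responses: (Heavy, Moderate).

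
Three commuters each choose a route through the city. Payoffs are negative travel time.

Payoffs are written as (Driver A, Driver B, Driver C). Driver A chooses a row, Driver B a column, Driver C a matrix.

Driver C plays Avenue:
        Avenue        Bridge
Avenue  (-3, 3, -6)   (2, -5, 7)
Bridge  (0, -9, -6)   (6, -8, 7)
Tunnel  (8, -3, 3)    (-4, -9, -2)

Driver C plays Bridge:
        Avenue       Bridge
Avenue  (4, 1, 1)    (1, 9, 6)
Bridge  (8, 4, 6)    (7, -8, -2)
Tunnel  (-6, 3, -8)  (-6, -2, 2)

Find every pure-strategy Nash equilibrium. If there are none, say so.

Driver A against (Avenue, Avenue): payoffs -3, 0, 8 → best response Tunnel.
Driver A against (Avenue, Bridge): payoffs 4, 8, -6 → best response Bridge.
Driver A against (Bridge, Avenue): payoffs 2, 6, -4 → best response Bridge.
Driver A against (Bridge, Bridge): payoffs 1, 7, -6 → best response Bridge.
Driver B against (Avenue, Avenue): payoffs 3, -5 → best response Avenue.
Driver B against (Avenue, Bridge): payoffs 1, 9 → best response Bridge.
Driver B against (Bridge, Avenue): payoffs -9, -8 → best response Bridge.
Driver B against (Bridge, Bridge): payoffs 4, -8 → best response Avenue.
Driver B against (Tunnel, Avenue): payoffs -3, -9 → best response Avenue.
Driver B against (Tunnel, Bridge): payoffs 3, -2 → best response Avenue.
Driver C against (Avenue, Avenue): payoffs -6, 1 → best response Bridge.
Driver C against (Avenue, Bridge): payoffs 7, 6 → best response Avenue.
Driver C against (Bridge, Avenue): payoffs -6, 6 → best response Bridge.
Driver C against (Bridge, Bridge): payoffs 7, -2 → best response Avenue.
Driver C against (Tunnel, Avenue): payoffs 3, -8 → best response Avenue.
Driver C against (Tunnel, Bridge): payoffs -2, 2 → best response Bridge.
Mutual best responses: (Bridge, Avenue, Bridge); (Bridge, Bridge, Avenue); (Tunnel, Avenue, Avenue).

Pure-strategy Nash equilibria: (Bridge, Avenue, Bridge), (Bridge, Bridge, Avenue), (Tunnel, Avenue, Avenue)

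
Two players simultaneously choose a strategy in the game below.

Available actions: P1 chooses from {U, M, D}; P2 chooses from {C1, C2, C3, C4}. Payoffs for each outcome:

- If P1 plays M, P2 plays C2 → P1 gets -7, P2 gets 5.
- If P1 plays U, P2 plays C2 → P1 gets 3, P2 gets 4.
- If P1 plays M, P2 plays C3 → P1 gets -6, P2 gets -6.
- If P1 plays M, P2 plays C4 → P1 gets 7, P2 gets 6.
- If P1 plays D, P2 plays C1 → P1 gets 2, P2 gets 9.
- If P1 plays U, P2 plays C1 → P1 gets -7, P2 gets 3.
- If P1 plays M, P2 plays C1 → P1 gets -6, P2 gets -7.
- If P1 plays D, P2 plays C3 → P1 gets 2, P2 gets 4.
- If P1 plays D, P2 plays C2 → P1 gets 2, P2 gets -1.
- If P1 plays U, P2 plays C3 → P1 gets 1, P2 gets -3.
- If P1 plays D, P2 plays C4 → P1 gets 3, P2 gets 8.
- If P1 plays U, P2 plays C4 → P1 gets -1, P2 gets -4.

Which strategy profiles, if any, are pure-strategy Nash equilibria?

P1 against C1: payoffs -7, -6, 2 → best response D.
P1 against C2: payoffs 3, -7, 2 → best response U.
P1 against C3: payoffs 1, -6, 2 → best response D.
P1 against C4: payoffs -1, 7, 3 → best response M.
P2 against U: payoffs 3, 4, -3, -4 → best response C2.
P2 against M: payoffs -7, 5, -6, 6 → best response C4.
P2 against D: payoffs 9, -1, 4, 8 → best response C1.
Mutual best responses: (U, C2); (M, C4); (D, C1).

(U, C2); (M, C4); (D, C1)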